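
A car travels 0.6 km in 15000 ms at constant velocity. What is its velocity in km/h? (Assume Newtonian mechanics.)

d = 0.6 km × 1000.0 = 600.0 m
t = 15000 ms × 0.001 = 15.0 s
v = d / t = 600.0 / 15.0 = 40.0 m/s
v = 40.0 m/s / 0.2777777777777778 = 144.0 km/h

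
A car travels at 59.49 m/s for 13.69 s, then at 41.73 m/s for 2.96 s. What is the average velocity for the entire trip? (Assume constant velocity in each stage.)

d₁ = v₁t₁ = 59.49 × 13.69 = 814.4181 m
d₂ = v₂t₂ = 41.73 × 2.96 = 123.5208 m
d_total = 937.9389 m, t_total = 16.65 s
v_avg = d_total/t_total = 937.9389/16.65 = 56.33 m/s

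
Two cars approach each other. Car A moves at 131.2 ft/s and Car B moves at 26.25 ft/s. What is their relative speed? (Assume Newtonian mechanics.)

v_rel = v_A + v_B = 131.2 + 26.25 = 157.45 ft/s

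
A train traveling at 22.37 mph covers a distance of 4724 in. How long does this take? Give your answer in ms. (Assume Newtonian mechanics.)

d = 4724 in × 0.0254 = 119.99 m
v = 22.37 mph × 0.44704 = 10.0003 m/s
t = d / v = 119.99 / 10.0003 = 11.9986 s
t = 11.9986 s / 0.001 = 12000 ms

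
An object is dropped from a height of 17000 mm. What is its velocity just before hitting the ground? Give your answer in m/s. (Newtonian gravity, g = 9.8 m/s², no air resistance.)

h = 17000 mm × 0.001 = 17.0 m
v = √(2gh) = √(2 × 9.8 × 17.0) = 18.25 m/s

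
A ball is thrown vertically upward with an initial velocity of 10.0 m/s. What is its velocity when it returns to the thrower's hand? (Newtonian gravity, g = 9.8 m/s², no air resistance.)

By conservation of energy (no air resistance), the ball returns to the throw height with the same speed as launch, but directed downward.
|v_ground| = v₀ = 10.0 m/s
v_ground = 10.0 m/s (downward)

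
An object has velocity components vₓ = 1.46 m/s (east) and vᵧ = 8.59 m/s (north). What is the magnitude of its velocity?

|v| = √(vₓ² + vᵧ²) = √(1.46² + 8.59²) = √(75.9197) = 8.71 m/s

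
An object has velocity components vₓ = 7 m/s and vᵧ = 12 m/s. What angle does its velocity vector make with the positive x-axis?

θ = arctan(vᵧ/vₓ) = arctan(12/7) = 59.74°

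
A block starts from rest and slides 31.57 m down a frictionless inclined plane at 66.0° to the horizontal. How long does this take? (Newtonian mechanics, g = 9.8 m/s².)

a = g sin(θ) = 9.8 × sin(66.0°) = 8.9527 m/s²
t = √(2d/a) = √(2 × 31.57 / 8.9527) = 2.66 s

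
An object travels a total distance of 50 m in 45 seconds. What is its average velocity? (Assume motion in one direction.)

v_avg = Δd / Δt = 50 / 45 = 1.11 m/s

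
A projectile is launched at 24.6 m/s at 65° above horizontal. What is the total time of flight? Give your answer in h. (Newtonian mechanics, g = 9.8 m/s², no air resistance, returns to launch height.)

T = 2 × v₀ × sin(θ) / g = 2 × 24.6 × sin(65°) / 9.8 = 2 × 24.6 × 0.906308 / 9.8 = 4.55004 s
T = 4.55004 s / 3600.0 = 0.001264 h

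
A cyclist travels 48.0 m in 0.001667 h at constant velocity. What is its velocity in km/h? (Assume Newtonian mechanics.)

t = 0.001667 h × 3600.0 = 6.0012 s
v = d / t = 48.0 / 6.0012 = 7.9984 m/s
v = 7.9984 m/s / 0.2777777777777778 = 28.79 km/h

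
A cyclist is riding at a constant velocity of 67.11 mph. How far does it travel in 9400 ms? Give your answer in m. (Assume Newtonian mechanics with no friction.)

v = 67.11 mph × 0.44704 = 30.0009 m/s
t = 9400 ms × 0.001 = 9.4 s
d = v × t = 30.0009 × 9.4 = 282.0 m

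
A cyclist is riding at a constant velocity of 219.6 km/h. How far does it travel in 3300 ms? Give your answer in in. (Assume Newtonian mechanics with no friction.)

v = 219.6 km/h × 0.2777777777777778 = 61.0 m/s
t = 3300 ms × 0.001 = 3.3 s
d = v × t = 61.0 × 3.3 = 201.3 m
d = 201.3 m / 0.0254 = 7925 in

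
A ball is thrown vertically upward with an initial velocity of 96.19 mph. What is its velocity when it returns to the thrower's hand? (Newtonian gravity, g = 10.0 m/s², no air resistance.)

By conservation of energy (no air resistance), the ball returns to the throw height with the same speed as launch, but directed downward.
|v_ground| = v₀ = 96.19 mph
v_ground = 96.19 mph (downward)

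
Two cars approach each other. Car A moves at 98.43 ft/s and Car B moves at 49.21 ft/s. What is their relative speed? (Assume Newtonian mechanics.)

v_rel = v_A + v_B = 98.43 + 49.21 = 147.64 ft/s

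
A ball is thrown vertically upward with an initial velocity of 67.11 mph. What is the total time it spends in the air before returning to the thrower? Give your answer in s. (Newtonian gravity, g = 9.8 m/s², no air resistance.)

v₀ = 67.11 mph × 0.44704 = 30.0009 m/s
t_total = 2 × v₀ / g = 2 × 30.0009 / 9.8 = 6.123 s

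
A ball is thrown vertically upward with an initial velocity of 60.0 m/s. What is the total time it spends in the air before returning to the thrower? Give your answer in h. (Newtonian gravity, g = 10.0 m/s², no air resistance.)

t_total = 2 × v₀ / g = 2 × 60.0 / 10.0 = 12.0 s
t_total = 12.0 s / 3600.0 = 0.003333 h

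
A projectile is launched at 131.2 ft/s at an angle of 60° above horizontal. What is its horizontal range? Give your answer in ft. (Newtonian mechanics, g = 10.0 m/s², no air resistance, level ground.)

v₀ = 131.2 ft/s × 0.3048 = 39.9898 m/s
R = v₀² × sin(2θ) / g = 39.9898² × sin(2 × 60°) / 10.0 = 1599.18 × 0.866025 / 10.0 = 138.493 m
R = 138.493 m / 0.3048 = 454.4 ft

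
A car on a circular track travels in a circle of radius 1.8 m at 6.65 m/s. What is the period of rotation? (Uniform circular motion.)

T = 2πr/v = 2π×1.8/6.65 = 1.7 s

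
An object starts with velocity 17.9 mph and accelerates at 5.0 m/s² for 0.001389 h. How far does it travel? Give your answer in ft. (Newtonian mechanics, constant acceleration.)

v₀ = 17.9 mph × 0.44704 = 8.00202 m/s
t = 0.001389 h × 3600.0 = 5.0004 s
d = v₀ × t + ½ × a × t² = 8.00202 × 5.0004 + 0.5 × 5.0 × 5.0004² = 102.523 m
d = 102.523 m / 0.3048 = 336.4 ft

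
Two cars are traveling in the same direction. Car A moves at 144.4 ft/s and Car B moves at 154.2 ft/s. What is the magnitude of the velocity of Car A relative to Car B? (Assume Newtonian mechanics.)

v_rel = |v_A - v_B| = |144.4 - 154.2| = 9.8 ft/s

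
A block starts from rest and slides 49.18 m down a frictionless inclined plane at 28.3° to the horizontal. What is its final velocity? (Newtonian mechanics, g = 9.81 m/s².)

a = g sin(θ) = 9.81 × sin(28.3°) = 4.6508 m/s²
v = √(2ad) = √(2 × 4.6508 × 49.18) = 21.39 m/s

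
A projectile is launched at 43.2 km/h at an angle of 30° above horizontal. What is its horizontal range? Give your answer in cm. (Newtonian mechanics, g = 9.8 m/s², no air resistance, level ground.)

v₀ = 43.2 km/h × 0.2777777777777778 = 12.0 m/s
R = v₀² × sin(2θ) / g = 12.0² × sin(2 × 30°) / 9.8 = 144.0 × 0.866025 / 9.8 = 12.7253 m
R = 12.7253 m / 0.01 = 1273 cm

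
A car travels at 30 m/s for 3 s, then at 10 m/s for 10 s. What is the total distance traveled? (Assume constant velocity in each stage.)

d₁ = v₁t₁ = 30 × 3 = 90 m
d₂ = v₂t₂ = 10 × 10 = 100 m
d_total = 90 + 100 = 190 m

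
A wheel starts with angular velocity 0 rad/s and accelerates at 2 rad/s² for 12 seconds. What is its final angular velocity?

ω = ω₀ + αt = 0 + 2 × 12 = 24 rad/s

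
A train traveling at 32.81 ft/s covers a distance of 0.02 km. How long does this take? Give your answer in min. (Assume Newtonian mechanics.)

d = 0.02 km × 1000.0 = 20.0 m
v = 32.81 ft/s × 0.3048 = 10.0005 m/s
t = d / v = 20.0 / 10.0005 = 1.9999 s
t = 1.9999 s / 60.0 = 0.03333 min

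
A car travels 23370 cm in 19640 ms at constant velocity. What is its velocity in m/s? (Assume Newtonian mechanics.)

d = 23370 cm × 0.01 = 233.7 m
t = 19640 ms × 0.001 = 19.64 s
v = d / t = 233.7 / 19.64 = 11.9 m/s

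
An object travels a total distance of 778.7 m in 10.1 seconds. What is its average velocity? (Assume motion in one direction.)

v_avg = Δd / Δt = 778.7 / 10.1 = 77.1 m/s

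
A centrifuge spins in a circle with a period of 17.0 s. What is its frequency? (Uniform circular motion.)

f = 1/T = 1/17.0 = 0.0588 Hz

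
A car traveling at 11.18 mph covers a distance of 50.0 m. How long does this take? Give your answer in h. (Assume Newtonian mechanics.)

v = 11.18 mph × 0.44704 = 4.99791 m/s
t = d / v = 50.0 / 4.99791 = 10.0042 s
t = 10.0042 s / 3600.0 = 0.002779 h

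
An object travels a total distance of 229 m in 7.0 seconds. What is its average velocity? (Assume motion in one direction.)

v_avg = Δd / Δt = 229 / 7.0 = 32.71 m/s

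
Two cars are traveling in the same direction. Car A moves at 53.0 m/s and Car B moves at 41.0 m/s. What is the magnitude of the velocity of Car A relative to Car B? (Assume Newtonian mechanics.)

v_rel = |v_A - v_B| = |53.0 - 41.0| = 12.0 m/s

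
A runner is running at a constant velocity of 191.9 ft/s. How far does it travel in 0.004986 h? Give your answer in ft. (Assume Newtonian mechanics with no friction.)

v = 191.9 ft/s × 0.3048 = 58.4911 m/s
t = 0.004986 h × 3600.0 = 17.9496 s
d = v × t = 58.4911 × 17.9496 = 1049.89 m
d = 1049.89 m / 0.3048 = 3445 ft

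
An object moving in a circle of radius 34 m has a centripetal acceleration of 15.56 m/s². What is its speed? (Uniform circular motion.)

v = √(a_c × r) = √(15.56 × 34) = 23.0 m/s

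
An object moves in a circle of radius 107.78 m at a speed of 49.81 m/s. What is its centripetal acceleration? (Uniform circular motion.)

a_c = v²/r = 49.81²/107.78 = 2481.0361/107.78 = 23.02 m/s²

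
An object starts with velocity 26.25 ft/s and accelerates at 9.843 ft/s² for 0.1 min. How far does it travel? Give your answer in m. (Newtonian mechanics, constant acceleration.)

v₀ = 26.25 ft/s × 0.3048 = 8.001 m/s
a = 9.843 ft/s² × 0.3048 = 3.00015 m/s²
t = 0.1 min × 60.0 = 6.0 s
d = v₀ × t + ½ × a × t² = 8.001 × 6.0 + 0.5 × 3.00015 × 6.0² = 102.0 m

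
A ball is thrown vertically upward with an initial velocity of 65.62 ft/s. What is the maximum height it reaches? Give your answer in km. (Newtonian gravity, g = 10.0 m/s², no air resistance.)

v₀ = 65.62 ft/s × 0.3048 = 20.001 m/s
h_max = v₀² / (2g) = 20.001² / (2 × 10.0) = 400.04 / 20.0 = 20.002 m
h_max = 20.002 m / 1000.0 = 0.02 km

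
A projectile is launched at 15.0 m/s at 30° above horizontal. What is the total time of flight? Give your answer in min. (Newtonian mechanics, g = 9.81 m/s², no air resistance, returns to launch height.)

T = 2 × v₀ × sin(θ) / g = 2 × 15.0 × sin(30°) / 9.81 = 2 × 15.0 × 0.5 / 9.81 = 1.52905 s
T = 1.52905 s / 60.0 = 0.02548 min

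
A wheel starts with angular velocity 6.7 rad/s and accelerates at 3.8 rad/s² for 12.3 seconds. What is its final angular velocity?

ω = ω₀ + αt = 6.7 + 3.8 × 12.3 = 53.44 rad/s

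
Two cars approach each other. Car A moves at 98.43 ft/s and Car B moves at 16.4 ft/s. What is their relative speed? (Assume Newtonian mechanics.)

v_rel = v_A + v_B = 98.43 + 16.4 = 114.83 ft/s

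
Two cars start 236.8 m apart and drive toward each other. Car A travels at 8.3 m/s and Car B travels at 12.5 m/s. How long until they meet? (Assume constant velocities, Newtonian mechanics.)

Combined speed: v_combined = 8.3 + 12.5 = 20.8 m/s
Time to meet: t = d/v_combined = 236.8/20.8 = 11.38 s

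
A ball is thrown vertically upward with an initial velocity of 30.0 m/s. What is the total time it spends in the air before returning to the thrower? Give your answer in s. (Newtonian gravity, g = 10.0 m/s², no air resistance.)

t_total = 2 × v₀ / g = 2 × 30.0 / 10.0 = 6.0 s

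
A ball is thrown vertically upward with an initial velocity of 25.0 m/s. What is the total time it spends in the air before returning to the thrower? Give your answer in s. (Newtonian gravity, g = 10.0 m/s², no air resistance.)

t_total = 2 × v₀ / g = 2 × 25.0 / 10.0 = 5.0 s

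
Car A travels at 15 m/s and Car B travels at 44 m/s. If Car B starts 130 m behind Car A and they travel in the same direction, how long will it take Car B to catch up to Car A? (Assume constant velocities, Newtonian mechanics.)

Relative speed: v_rel = 44 - 15 = 29 m/s
Time to catch: t = d₀/v_rel = 130/29 = 4.48 s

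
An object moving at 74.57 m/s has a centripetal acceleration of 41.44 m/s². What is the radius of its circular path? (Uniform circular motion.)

r = v²/a_c = 74.57²/41.44 = 134.19 m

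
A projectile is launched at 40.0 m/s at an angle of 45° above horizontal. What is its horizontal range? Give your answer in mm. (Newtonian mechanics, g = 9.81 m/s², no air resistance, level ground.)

R = v₀² × sin(2θ) / g = 40.0² × sin(2 × 45°) / 9.81 = 1600.0 × 1.0 / 9.81 = 163.099 m
R = 163.099 m / 0.001 = 163100 mm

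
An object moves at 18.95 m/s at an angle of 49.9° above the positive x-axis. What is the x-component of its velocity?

vₓ = v cos(θ) = 18.95 × cos(49.9°) = 12.21 m/s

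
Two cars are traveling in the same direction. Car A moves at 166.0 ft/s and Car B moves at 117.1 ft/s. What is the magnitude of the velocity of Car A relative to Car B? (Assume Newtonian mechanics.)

v_rel = |v_A - v_B| = |166.0 - 117.1| = 48.9 ft/s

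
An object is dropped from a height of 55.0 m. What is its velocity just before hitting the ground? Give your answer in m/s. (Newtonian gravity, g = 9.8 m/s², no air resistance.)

v = √(2gh) = √(2 × 9.8 × 55.0) = 32.83 m/s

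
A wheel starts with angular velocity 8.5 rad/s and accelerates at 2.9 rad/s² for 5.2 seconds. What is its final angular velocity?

ω = ω₀ + αt = 8.5 + 2.9 × 5.2 = 23.58 rad/s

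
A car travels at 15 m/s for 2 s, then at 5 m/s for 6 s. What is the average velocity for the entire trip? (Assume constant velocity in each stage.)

d₁ = v₁t₁ = 15 × 2 = 30 m
d₂ = v₂t₂ = 5 × 6 = 30 m
d_total = 60 m, t_total = 8 s
v_avg = d_total/t_total = 60/8 = 7.5 m/s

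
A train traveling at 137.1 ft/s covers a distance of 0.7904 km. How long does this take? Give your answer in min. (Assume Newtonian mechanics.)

d = 0.7904 km × 1000.0 = 790.4 m
v = 137.1 ft/s × 0.3048 = 41.7881 m/s
t = d / v = 790.4 / 41.7881 = 18.9145 s
t = 18.9145 s / 60.0 = 0.3152 min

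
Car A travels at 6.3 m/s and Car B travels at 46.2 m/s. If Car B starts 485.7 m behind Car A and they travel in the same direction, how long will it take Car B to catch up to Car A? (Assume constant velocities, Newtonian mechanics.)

Relative speed: v_rel = 46.2 - 6.3 = 39.9 m/s
Time to catch: t = d₀/v_rel = 485.7/39.9 = 12.17 s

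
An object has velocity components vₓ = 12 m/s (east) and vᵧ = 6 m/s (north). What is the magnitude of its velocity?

|v| = √(vₓ² + vᵧ²) = √(12² + 6²) = √(180) = 13.42 m/s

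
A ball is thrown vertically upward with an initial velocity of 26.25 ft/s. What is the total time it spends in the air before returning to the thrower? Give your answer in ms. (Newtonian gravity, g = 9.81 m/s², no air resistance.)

v₀ = 26.25 ft/s × 0.3048 = 8.001 m/s
t_total = 2 × v₀ / g = 2 × 8.001 / 9.81 = 1.63119 s
t_total = 1.63119 s / 0.001 = 1631 ms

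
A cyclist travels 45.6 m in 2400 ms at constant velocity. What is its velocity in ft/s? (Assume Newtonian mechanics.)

t = 2400 ms × 0.001 = 2.4 s
v = d / t = 45.6 / 2.4 = 19.0 m/s
v = 19.0 m/s / 0.3048 = 62.34 ft/s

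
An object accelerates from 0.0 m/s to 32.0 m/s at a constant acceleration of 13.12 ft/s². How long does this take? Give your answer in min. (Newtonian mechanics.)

a = 13.12 ft/s² × 0.3048 = 3.99898 m/s²
t = (v - v₀) / a = (32.0 - 0.0) / 3.99898 = 8.00204 s
t = 8.00204 s / 60.0 = 0.1334 min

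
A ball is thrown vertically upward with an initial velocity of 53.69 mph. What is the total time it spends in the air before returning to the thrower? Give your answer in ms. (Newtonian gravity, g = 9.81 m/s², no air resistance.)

v₀ = 53.69 mph × 0.44704 = 24.0016 m/s
t_total = 2 × v₀ / g = 2 × 24.0016 / 9.81 = 4.89329 s
t_total = 4.89329 s / 0.001 = 4893 ms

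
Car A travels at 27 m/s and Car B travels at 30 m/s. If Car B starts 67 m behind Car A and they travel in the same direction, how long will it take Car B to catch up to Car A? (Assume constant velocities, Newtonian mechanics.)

Relative speed: v_rel = 30 - 27 = 3 m/s
Time to catch: t = d₀/v_rel = 67/3 = 22.33 s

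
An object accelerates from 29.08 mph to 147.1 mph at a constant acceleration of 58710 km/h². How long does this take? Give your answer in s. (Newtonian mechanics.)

v₀ = 29.08 mph × 0.44704 = 12.9999 m/s
v = 147.1 mph × 0.44704 = 65.7596 m/s
a = 58710 km/h² × 7.716049382716049e-05 = 4.53009 m/s²
t = (v - v₀) / a = (65.7596 - 12.9999) / 4.53009 = 11.65 s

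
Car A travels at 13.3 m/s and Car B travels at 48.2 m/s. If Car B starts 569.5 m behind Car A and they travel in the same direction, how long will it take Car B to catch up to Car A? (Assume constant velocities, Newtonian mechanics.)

Relative speed: v_rel = 48.2 - 13.3 = 34.9 m/s
Time to catch: t = d₀/v_rel = 569.5/34.9 = 16.32 s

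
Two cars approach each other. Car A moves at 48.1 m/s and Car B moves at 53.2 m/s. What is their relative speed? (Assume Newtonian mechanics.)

v_rel = v_A + v_B = 48.1 + 53.2 = 101.3 m/s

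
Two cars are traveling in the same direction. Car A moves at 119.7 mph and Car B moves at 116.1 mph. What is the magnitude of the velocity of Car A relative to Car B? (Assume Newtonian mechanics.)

v_rel = |v_A - v_B| = |119.7 - 116.1| = 3.6 mph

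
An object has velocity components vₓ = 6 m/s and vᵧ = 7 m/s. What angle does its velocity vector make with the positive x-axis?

θ = arctan(vᵧ/vₓ) = arctan(7/6) = 49.4°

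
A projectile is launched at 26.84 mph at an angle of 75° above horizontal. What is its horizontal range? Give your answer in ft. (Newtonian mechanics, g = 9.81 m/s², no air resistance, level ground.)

v₀ = 26.84 mph × 0.44704 = 11.9986 m/s
R = v₀² × sin(2θ) / g = 11.9986² × sin(2 × 75°) / 9.81 = 143.966 × 0.5 / 9.81 = 7.33772 m
R = 7.33772 m / 0.3048 = 24.07 ft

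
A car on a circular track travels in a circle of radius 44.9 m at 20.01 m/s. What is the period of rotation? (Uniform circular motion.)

T = 2πr/v = 2π×44.9/20.01 = 14.1 s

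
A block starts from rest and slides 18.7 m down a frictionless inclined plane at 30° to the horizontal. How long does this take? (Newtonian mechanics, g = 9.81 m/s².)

a = g sin(θ) = 9.81 × sin(30°) = 4.905 m/s²
t = √(2d/a) = √(2 × 18.7 / 4.905) = 2.76 s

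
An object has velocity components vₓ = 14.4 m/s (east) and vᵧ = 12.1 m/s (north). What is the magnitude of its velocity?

|v| = √(vₓ² + vᵧ²) = √(14.4² + 12.1²) = √(353.77) = 18.81 m/s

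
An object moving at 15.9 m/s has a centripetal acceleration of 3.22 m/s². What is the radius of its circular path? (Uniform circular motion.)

r = v²/a_c = 15.9²/3.22 = 78.51 m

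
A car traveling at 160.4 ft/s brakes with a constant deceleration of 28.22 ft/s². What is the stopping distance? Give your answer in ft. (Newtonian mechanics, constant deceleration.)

v₀ = 160.4 ft/s × 0.3048 = 48.8899 m/s
a = 28.22 ft/s² × 0.3048 = 8.60146 m/s²
d = v₀² / (2a) = 48.8899² / (2 × 8.60146) = 2390.22 / 17.2029 = 138.943 m
d = 138.943 m / 0.3048 = 455.8 ft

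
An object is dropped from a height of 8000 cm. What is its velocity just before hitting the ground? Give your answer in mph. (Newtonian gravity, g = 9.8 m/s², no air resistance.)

h = 8000 cm × 0.01 = 80.0 m
v = √(2gh) = √(2 × 9.8 × 80.0) = 39.598 m/s
v = 39.598 m/s / 0.44704 = 88.58 mph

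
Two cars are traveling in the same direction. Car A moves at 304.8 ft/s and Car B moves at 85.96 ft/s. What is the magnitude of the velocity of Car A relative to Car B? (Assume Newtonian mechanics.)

v_rel = |v_A - v_B| = |304.8 - 85.96| = 218.84 ft/s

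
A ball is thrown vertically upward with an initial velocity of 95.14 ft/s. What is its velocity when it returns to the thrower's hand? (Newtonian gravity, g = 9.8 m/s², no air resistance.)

By conservation of energy (no air resistance), the ball returns to the throw height with the same speed as launch, but directed downward.
|v_ground| = v₀ = 95.14 ft/s
v_ground = 95.14 ft/s (downward)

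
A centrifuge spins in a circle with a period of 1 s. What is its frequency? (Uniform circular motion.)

f = 1/T = 1/1 = 1.0 Hz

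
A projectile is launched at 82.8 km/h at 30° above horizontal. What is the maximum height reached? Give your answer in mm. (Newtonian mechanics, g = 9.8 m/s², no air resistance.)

v₀ = 82.8 km/h × 0.2777777777777778 = 23.0 m/s
H = v₀² × sin²(θ) / (2g) = 23.0² × sin(30°)² / (2 × 9.8) = 529.0 × 0.25 / 19.6 = 6.74745 m
H = 6.74745 m / 0.001 = 6747 mm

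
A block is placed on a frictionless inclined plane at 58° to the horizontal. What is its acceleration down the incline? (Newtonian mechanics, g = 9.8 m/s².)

a = g sin(θ) = 9.8 × sin(58°) = 9.8 × 0.848 = 8.31 m/s²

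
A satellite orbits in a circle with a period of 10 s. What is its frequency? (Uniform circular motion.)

f = 1/T = 1/10 = 0.1 Hz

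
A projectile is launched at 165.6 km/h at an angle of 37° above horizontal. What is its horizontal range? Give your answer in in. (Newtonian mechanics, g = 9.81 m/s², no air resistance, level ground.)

v₀ = 165.6 km/h × 0.2777777777777778 = 46.0 m/s
R = v₀² × sin(2θ) / g = 46.0² × sin(2 × 37°) / 9.81 = 2116.0 × 0.961262 / 9.81 = 207.343 m
R = 207.343 m / 0.0254 = 8163 in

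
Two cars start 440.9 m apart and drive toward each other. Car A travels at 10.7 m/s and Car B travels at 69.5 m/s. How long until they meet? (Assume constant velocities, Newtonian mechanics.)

Combined speed: v_combined = 10.7 + 69.5 = 80.2 m/s
Time to meet: t = d/v_combined = 440.9/80.2 = 5.5 s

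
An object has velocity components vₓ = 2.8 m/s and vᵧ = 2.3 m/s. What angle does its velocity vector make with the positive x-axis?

θ = arctan(vᵧ/vₓ) = arctan(2.3/2.8) = 39.4°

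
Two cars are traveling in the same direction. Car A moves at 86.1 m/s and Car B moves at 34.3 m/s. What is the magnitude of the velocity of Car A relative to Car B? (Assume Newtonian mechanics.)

v_rel = |v_A - v_B| = |86.1 - 34.3| = 51.8 m/s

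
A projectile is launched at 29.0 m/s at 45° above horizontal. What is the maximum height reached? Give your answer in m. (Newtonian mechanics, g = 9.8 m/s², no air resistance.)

H = v₀² × sin²(θ) / (2g) = 29.0² × sin(45°)² / (2 × 9.8) = 841.0 × 0.5 / 19.6 = 21.45 m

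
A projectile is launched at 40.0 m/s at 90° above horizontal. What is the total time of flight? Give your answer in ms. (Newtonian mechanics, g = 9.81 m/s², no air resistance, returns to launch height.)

T = 2 × v₀ × sin(θ) / g = 2 × 40.0 × sin(90°) / 9.81 = 2 × 40.0 × 1.0 / 9.81 = 8.15494 s
T = 8.15494 s / 0.001 = 8155 ms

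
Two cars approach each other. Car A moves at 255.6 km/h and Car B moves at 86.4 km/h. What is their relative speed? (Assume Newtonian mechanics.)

v_rel = v_A + v_B = 255.6 + 86.4 = 342.0 km/h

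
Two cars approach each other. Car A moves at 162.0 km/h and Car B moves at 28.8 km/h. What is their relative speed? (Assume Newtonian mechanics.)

v_rel = v_A + v_B = 162.0 + 28.8 = 190.8 km/h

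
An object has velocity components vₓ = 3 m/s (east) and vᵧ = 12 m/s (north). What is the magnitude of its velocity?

|v| = √(vₓ² + vᵧ²) = √(3² + 12²) = √(153) = 12.37 m/s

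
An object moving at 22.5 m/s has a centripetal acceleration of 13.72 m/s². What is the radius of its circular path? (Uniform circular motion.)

r = v²/a_c = 22.5²/13.72 = 36.9 m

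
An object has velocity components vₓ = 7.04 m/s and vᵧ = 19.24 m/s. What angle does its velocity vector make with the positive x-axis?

θ = arctan(vᵧ/vₓ) = arctan(19.24/7.04) = 69.9°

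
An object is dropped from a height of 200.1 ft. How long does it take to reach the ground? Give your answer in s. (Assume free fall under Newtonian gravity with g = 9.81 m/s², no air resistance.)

h = 200.1 ft × 0.3048 = 60.9905 m
t = √(2h/g) = √(2 × 60.9905 / 9.81) = 3.526 s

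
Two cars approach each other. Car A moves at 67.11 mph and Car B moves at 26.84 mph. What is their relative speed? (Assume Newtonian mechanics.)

v_rel = v_A + v_B = 67.11 + 26.84 = 93.95 mph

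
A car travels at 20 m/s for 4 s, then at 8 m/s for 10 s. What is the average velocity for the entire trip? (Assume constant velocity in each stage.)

d₁ = v₁t₁ = 20 × 4 = 80 m
d₂ = v₂t₂ = 8 × 10 = 80 m
d_total = 160 m, t_total = 14 s
v_avg = d_total/t_total = 160/14 = 11.43 m/s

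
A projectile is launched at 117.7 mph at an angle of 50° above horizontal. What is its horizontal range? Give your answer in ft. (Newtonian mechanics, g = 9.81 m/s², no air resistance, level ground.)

v₀ = 117.7 mph × 0.44704 = 52.6166 m/s
R = v₀² × sin(2θ) / g = 52.6166² × sin(2 × 50°) / 9.81 = 2768.51 × 0.984808 / 9.81 = 277.926 m
R = 277.926 m / 0.3048 = 911.8 ft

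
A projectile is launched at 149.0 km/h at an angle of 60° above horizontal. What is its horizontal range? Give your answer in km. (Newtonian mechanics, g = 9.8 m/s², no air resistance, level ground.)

v₀ = 149.0 km/h × 0.2777777777777778 = 41.3889 m/s
R = v₀² × sin(2θ) / g = 41.3889² × sin(2 × 60°) / 9.8 = 1713.04 × 0.866025 / 9.8 = 151.381 m
R = 151.381 m / 1000.0 = 0.1514 km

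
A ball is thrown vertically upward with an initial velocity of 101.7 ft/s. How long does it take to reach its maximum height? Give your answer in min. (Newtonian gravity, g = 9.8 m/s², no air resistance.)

v₀ = 101.7 ft/s × 0.3048 = 30.9982 m/s
t_up = v₀ / g = 30.9982 / 9.8 = 3.16308 s
t_up = 3.16308 s / 60.0 = 0.05272 min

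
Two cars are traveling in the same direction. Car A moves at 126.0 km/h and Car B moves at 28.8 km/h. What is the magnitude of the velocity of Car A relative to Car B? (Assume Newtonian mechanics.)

v_rel = |v_A - v_B| = |126.0 - 28.8| = 97.2 km/h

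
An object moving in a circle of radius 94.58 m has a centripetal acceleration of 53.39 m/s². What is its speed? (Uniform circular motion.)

v = √(a_c × r) = √(53.39 × 94.58) = 71.06 m/s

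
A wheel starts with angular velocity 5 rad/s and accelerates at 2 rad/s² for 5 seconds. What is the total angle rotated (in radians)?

θ = ω₀t + ½αt² = 5×5 + ½×2×5² = 50.0 rad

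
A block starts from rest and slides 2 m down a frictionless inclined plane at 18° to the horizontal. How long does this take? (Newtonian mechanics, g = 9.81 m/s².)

a = g sin(θ) = 9.81 × sin(18°) = 3.0315 m/s²
t = √(2d/a) = √(2 × 2 / 3.0315) = 1.15 s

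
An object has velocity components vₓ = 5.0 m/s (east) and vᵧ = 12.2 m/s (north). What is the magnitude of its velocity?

|v| = √(vₓ² + vᵧ²) = √(5.0² + 12.2²) = √(173.84) = 13.18 m/s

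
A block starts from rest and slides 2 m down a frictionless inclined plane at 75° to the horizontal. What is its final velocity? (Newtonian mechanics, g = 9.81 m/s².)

a = g sin(θ) = 9.81 × sin(75°) = 9.4757 m/s²
v = √(2ad) = √(2 × 9.4757 × 2) = 6.16 m/s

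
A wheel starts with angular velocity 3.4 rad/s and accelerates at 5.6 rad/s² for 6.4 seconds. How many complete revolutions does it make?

θ = ω₀t + ½αt² = 3.4×6.4 + ½×5.6×6.4² = 136.448 rad
Total revolutions = θ/(2π) = 136.448/(2π) = 21.72
Complete revolutions = ⌊21.72⌋ = 21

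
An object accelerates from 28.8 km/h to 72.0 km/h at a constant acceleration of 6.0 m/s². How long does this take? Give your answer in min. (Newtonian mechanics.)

v₀ = 28.8 km/h × 0.2777777777777778 = 8.0 m/s
v = 72.0 km/h × 0.2777777777777778 = 20.0 m/s
t = (v - v₀) / a = (20.0 - 8.0) / 6.0 = 2.0 s
t = 2.0 s / 60.0 = 0.03333 min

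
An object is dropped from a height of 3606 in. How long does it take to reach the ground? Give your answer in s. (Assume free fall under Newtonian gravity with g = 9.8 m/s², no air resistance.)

h = 3606 in × 0.0254 = 91.5924 m
t = √(2h/g) = √(2 × 91.5924 / 9.8) = 4.323 s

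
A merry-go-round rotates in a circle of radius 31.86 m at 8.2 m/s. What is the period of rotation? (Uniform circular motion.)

T = 2πr/v = 2π×31.86/8.2 = 24.41 s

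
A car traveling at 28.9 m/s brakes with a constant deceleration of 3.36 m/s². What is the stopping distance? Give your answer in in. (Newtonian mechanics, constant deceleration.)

d = v₀² / (2a) = 28.9² / (2 × 3.36) = 835.21 / 6.72 = 124.287 m
d = 124.287 m / 0.0254 = 4893 in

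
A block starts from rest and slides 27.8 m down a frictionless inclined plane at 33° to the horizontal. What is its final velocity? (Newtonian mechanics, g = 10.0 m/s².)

a = g sin(θ) = 10.0 × sin(33°) = 5.4464 m/s²
v = √(2ad) = √(2 × 5.4464 × 27.8) = 17.4 m/s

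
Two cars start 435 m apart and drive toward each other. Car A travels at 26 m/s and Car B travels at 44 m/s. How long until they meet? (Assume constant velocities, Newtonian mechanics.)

Combined speed: v_combined = 26 + 44 = 70 m/s
Time to meet: t = d/v_combined = 435/70 = 6.21 s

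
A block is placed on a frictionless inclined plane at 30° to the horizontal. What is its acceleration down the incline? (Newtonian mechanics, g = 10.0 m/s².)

a = g sin(θ) = 10.0 × sin(30°) = 10.0 × 0.5 = 5.0 m/s²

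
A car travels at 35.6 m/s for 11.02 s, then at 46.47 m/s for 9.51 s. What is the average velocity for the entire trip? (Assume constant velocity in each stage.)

d₁ = v₁t₁ = 35.6 × 11.02 = 392.312 m
d₂ = v₂t₂ = 46.47 × 9.51 = 441.9297 m
d_total = 834.2417 m, t_total = 20.53 s
v_avg = d_total/t_total = 834.2417/20.53 = 40.64 m/s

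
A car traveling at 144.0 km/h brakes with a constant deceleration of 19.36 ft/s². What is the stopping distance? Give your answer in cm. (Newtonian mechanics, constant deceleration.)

v₀ = 144.0 km/h × 0.2777777777777778 = 40.0 m/s
a = 19.36 ft/s² × 0.3048 = 5.90093 m/s²
d = v₀² / (2a) = 40.0² / (2 × 5.90093) = 1600.0 / 11.8019 = 135.571 m
d = 135.571 m / 0.01 = 13560 cm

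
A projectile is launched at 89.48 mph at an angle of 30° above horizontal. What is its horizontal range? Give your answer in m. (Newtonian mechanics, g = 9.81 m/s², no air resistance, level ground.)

v₀ = 89.48 mph × 0.44704 = 40.0011 m/s
R = v₀² × sin(2θ) / g = 40.0011² × sin(2 × 30°) / 9.81 = 1600.09 × 0.866025 / 9.81 = 141.3 m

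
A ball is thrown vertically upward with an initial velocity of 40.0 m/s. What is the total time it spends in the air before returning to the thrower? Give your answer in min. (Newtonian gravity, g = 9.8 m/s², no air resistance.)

t_total = 2 × v₀ / g = 2 × 40.0 / 9.8 = 8.16327 s
t_total = 8.16327 s / 60.0 = 0.1361 min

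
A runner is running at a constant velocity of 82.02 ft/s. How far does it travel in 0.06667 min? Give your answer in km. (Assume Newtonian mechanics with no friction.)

v = 82.02 ft/s × 0.3048 = 24.9997 m/s
t = 0.06667 min × 60.0 = 4.0002 s
d = v × t = 24.9997 × 4.0002 = 100.004 m
d = 100.004 m / 1000.0 = 0.1 km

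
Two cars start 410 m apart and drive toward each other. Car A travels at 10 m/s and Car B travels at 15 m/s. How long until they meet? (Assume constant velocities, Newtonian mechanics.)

Combined speed: v_combined = 10 + 15 = 25 m/s
Time to meet: t = d/v_combined = 410/25 = 16.4 s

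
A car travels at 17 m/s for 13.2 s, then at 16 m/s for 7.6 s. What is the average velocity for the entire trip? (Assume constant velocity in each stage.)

d₁ = v₁t₁ = 17 × 13.2 = 224.4 m
d₂ = v₂t₂ = 16 × 7.6 = 121.6 m
d_total = 346.0 m, t_total = 20.8 s
v_avg = d_total/t_total = 346.0/20.8 = 16.63 m/s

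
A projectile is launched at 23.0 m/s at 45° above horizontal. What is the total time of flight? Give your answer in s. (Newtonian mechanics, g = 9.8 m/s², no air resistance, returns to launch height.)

T = 2 × v₀ × sin(θ) / g = 2 × 23.0 × sin(45°) / 9.8 = 2 × 23.0 × 0.707107 / 9.8 = 3.319 s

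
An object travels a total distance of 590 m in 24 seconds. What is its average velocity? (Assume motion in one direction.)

v_avg = Δd / Δt = 590 / 24 = 24.58 m/s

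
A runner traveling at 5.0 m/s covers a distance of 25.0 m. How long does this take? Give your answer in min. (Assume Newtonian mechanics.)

t = d / v = 25.0 / 5.0 = 5.0 s
t = 5.0 s / 60.0 = 0.08333 min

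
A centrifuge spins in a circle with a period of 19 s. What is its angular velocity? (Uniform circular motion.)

ω = 2π/T = 2π/19 = 0.3307 rad/s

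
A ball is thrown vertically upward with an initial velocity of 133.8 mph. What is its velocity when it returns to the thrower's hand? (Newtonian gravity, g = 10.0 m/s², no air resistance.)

By conservation of energy (no air resistance), the ball returns to the throw height with the same speed as launch, but directed downward.
|v_ground| = v₀ = 133.8 mph
v_ground = 133.8 mph (downward)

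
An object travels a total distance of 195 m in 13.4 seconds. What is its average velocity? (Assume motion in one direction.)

v_avg = Δd / Δt = 195 / 13.4 = 14.55 m/s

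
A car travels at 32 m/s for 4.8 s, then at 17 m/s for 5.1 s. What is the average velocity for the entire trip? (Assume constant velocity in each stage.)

d₁ = v₁t₁ = 32 × 4.8 = 153.6 m
d₂ = v₂t₂ = 17 × 5.1 = 86.7 m
d_total = 240.3 m, t_total = 9.9 s
v_avg = d_total/t_total = 240.3/9.9 = 24.27 m/s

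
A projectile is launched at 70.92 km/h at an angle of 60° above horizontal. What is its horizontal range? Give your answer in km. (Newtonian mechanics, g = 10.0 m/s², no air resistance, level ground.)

v₀ = 70.92 km/h × 0.2777777777777778 = 19.7 m/s
R = v₀² × sin(2θ) / g = 19.7² × sin(2 × 60°) / 10.0 = 388.09 × 0.866025 / 10.0 = 33.6096 m
R = 33.6096 m / 1000.0 = 0.03361 km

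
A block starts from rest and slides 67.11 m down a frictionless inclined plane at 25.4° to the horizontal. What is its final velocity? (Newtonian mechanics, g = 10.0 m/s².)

a = g sin(θ) = 10.0 × sin(25.4°) = 4.2894 m/s²
v = √(2ad) = √(2 × 4.2894 × 67.11) = 23.99 m/s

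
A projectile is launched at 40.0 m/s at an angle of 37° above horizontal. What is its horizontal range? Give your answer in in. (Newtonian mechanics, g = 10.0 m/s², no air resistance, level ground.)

R = v₀² × sin(2θ) / g = 40.0² × sin(2 × 37°) / 10.0 = 1600.0 × 0.961262 / 10.0 = 153.802 m
R = 153.802 m / 0.0254 = 6055 in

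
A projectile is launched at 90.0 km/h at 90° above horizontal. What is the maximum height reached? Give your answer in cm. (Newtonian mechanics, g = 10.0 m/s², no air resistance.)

v₀ = 90.0 km/h × 0.2777777777777778 = 25.0 m/s
H = v₀² × sin²(θ) / (2g) = 25.0² × sin(90°)² / (2 × 10.0) = 625.0 × 1.0 / 20.0 = 31.25 m
H = 31.25 m / 0.01 = 3125 cm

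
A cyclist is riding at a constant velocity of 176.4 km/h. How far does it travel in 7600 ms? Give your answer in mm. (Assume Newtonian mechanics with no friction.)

v = 176.4 km/h × 0.2777777777777778 = 49.0 m/s
t = 7600 ms × 0.001 = 7.6 s
d = v × t = 49.0 × 7.6 = 372.4 m
d = 372.4 m / 0.001 = 372400 mm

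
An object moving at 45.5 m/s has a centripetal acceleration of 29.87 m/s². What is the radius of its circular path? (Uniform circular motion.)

r = v²/a_c = 45.5²/29.87 = 69.31 m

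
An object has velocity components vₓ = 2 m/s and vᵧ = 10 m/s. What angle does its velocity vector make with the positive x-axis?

θ = arctan(vᵧ/vₓ) = arctan(10/2) = 78.69°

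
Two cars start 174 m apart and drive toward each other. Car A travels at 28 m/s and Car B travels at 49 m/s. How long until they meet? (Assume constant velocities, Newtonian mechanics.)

Combined speed: v_combined = 28 + 49 = 77 m/s
Time to meet: t = d/v_combined = 174/77 = 2.26 s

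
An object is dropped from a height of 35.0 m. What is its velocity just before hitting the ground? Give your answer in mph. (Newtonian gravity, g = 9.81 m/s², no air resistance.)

v = √(2gh) = √(2 × 9.81 × 35.0) = 26.205 m/s
v = 26.205 m/s / 0.44704 = 58.62 mph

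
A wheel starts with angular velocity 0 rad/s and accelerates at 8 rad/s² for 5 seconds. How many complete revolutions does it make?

θ = ω₀t + ½αt² = 0×5 + ½×8×5² = 100.0 rad
Total revolutions = θ/(2π) = 100.0/(2π) = 15.92
Complete revolutions = ⌊15.92⌋ = 15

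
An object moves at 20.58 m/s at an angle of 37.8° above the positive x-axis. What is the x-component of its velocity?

vₓ = v cos(θ) = 20.58 × cos(37.8°) = 16.26 m/s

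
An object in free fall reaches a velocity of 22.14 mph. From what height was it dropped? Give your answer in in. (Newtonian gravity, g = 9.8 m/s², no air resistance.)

v = 22.14 mph × 0.44704 = 9.89747 m/s
h = v² / (2g) = 9.89747² / (2 × 9.8) = 4.99795 m
h = 4.99795 m / 0.0254 = 196.8 in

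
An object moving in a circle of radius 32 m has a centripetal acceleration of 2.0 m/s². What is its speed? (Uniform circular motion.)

v = √(a_c × r) = √(2.0 × 32) = 8.0 m/s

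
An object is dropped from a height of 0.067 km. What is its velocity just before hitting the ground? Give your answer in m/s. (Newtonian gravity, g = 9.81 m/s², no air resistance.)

h = 0.067 km × 1000.0 = 67.0 m
v = √(2gh) = √(2 × 9.81 × 67.0) = 36.26 m/s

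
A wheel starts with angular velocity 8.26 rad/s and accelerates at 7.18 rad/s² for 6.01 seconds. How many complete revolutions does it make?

θ = ω₀t + ½αt² = 8.26×6.01 + ½×7.18×6.01² = 179.313759 rad
Total revolutions = θ/(2π) = 179.313759/(2π) = 28.54
Complete revolutions = ⌊28.54⌋ = 28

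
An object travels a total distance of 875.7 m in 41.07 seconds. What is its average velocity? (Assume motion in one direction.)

v_avg = Δd / Δt = 875.7 / 41.07 = 21.32 m/s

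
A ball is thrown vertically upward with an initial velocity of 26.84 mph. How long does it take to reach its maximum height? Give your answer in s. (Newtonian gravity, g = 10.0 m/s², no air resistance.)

v₀ = 26.84 mph × 0.44704 = 11.9986 m/s
t_up = v₀ / g = 11.9986 / 10.0 = 1.2 s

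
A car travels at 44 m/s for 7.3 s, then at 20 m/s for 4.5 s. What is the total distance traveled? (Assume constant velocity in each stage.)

d₁ = v₁t₁ = 44 × 7.3 = 321.2 m
d₂ = v₂t₂ = 20 × 4.5 = 90.0 m
d_total = 321.2 + 90.0 = 411.2 m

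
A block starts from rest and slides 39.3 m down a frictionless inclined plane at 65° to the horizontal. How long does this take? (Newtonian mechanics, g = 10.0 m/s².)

a = g sin(θ) = 10.0 × sin(65°) = 9.0631 m/s²
t = √(2d/a) = √(2 × 39.3 / 9.0631) = 2.94 s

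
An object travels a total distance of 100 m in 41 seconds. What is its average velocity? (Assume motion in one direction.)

v_avg = Δd / Δt = 100 / 41 = 2.44 m/s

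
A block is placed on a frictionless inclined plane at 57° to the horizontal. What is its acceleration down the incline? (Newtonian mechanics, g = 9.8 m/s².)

a = g sin(θ) = 9.8 × sin(57°) = 9.8 × 0.8387 = 8.22 m/s²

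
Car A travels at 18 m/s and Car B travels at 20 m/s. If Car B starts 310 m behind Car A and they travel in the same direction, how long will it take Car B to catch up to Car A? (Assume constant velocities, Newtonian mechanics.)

Relative speed: v_rel = 20 - 18 = 2 m/s
Time to catch: t = d₀/v_rel = 310/2 = 155.0 s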